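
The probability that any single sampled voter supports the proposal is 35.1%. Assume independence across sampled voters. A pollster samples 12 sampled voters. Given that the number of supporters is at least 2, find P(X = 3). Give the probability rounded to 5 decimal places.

X ~ Binomial(12, 0.351). Want P(X=3 | X≥2) = P(X=3) / P(X≥2).
P(X=3) = C(12,3)·0.351^3·0.649^9 = 0.1943329
P(X≥2) = 1 − 0.0055839 − 0.0362393 = 0.9581768
Ratio = 0.1943329 / 0.9581768 = 0.2028153

0.20282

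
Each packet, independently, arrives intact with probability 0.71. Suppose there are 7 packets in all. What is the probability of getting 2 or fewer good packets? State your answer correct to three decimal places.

X ~ Binomial(7, 0.71); P(X ≤ 2) = Σ C(7,k) p^k (1−p)^(7−k) over k:
  k=0: C(7,0)·0.71^0·0.29^7 = 0.00017
  k=1: C(7,1)·0.71^1·0.29^6 = 0.00296
  k=2: C(7,2)·0.71^2·0.29^5 = 0.02171
Total = 0.02484

0.025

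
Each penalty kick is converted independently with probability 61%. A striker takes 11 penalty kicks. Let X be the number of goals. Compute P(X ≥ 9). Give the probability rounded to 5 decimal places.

0.13278

X ~ Binomial(11, 0.61); P(X ≥ 9) = Σ C(11,k) p^k (1−p)^(11−k) over k:
  k=9: C(11,9)·0.61^9·0.39^2 = 0.0978274
  k=10: C(11,10)·0.61^10·0.39^1 = 0.0306024
  k=11: C(11,11)·0.61^11·0.39^0 = 0.0043514
Total = 0.1327812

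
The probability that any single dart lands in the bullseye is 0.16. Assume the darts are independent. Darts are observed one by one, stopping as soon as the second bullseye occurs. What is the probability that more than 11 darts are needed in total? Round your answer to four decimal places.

Needing more than 11 darts ⇔ fewer than 2 successes in the first 11. With X ~ Binomial(11, 0.16), P(Y > 11) = P(X ≤ 1).
  k=0: C(11,0)·0.16^0·0.84^11 = 0.146917
  k=1: C(11,1)·0.16^1·0.84^10 = 0.307826
P(X ≤ 1) = 0.454743

0.4547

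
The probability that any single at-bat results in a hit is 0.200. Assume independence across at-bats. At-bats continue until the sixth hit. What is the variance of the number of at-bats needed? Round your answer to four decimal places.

120.0000

Y = total at-bats until the sixth success; negative binomial with r=6, p=0.20.
Var(Y) = r(1−p)/p² = 6·0.80 / 0.20² = 120.000000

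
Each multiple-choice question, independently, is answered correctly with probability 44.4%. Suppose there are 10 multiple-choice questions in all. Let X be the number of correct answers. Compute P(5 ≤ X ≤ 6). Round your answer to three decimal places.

0.385

X ~ Binomial(10, 0.444); P(5 ≤ X ≤ 6) = Σ C(10,k) p^k (1−p)^(10−k) over k:
  k=5: C(10,5)·0.444^5·0.556^5 = 0.23104
  k=6: C(10,6)·0.444^6·0.556^4 = 0.15375
Total = 0.38479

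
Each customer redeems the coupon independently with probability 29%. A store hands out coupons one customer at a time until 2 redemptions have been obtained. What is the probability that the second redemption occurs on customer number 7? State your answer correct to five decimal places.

0.09104

Y = trial on which the second success occurs; negative binomial, r=2, p=0.29.
P(Y=7) = C(6,1) · p^2 · (1−p)^5
= 6 · 0.0841 · 0.18042 = 0.0910414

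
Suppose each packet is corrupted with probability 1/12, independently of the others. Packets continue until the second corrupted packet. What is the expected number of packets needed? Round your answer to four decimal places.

Y = total packets until the second success; negative binomial with r=2, p=0.083333.
E[Y] = r / p = 2 / 0.083333 = 24.000000

24.0000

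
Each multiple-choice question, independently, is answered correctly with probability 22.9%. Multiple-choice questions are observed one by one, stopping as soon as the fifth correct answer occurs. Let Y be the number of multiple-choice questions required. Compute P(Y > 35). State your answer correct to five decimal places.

Needing more than 35 multiple-choice questions ⇔ fewer than 5 successes in the first 35. With X ~ Binomial(35, 0.229), P(Y > 35) = P(X ≤ 4).
  k=0: C(35,0)·0.229^0·0.771^35 = 0.0001114
  k=1: C(35,1)·0.229^1·0.771^34 = 0.0011581
  k=2: C(35,2)·0.229^2·0.771^33 = 0.0058477
  k=3: C(35,3)·0.229^3·0.771^32 = 0.0191054
  k=4: C(35,4)·0.229^4·0.771^31 = 0.0453970
P(X ≤ 4) = 0.0716196

0.07162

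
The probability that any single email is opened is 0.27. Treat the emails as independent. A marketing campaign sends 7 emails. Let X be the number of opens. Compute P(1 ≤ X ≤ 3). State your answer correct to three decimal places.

X ~ Binomial(7, 0.27); P(1 ≤ X ≤ 3) = Σ C(7,k) p^k (1−p)^(7−k) over k:
  k=1: C(7,1)·0.27^1·0.73^6 = 0.28602
  k=2: C(7,2)·0.27^2·0.73^5 = 0.31737
  k=3: C(7,3)·0.27^3·0.73^4 = 0.19564
Total = 0.79903

0.799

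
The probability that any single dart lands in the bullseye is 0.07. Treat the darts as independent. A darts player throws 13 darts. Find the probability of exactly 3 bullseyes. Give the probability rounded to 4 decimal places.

X ~ Binomial(n=13, p=0.07).
P(X=3) = C(13,3) · p^3 · (1−p)^10
= 286 · 0.000343 · 0.48398 = 0.047478

0.0475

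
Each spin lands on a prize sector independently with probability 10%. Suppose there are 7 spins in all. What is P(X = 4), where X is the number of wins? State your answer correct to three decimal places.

X ~ Binomial(n=7, p=0.10).
P(X=4) = C(7,4) · p^4 · (1−p)^3
= 35 · 0.0001 · 0.729 = 0.00255

0.003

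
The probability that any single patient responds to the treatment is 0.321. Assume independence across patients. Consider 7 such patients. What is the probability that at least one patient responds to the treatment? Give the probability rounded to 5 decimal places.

P(at least one) = 1 − P(none) = 1 − (1 − 0.321)^7
= 1 − 0.0665409 = 0.9334591

0.93346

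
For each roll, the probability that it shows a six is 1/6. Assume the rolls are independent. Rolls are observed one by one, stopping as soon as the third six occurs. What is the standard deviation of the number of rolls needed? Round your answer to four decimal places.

9.4868

Y = total rolls until the third success; negative binomial with r=3, p=0.166667.
SD(Y) = √[r(1−p)/p²] = √(90.000000) = 9.486833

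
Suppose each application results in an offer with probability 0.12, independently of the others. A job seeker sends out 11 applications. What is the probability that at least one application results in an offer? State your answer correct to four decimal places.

0.7549

P(at least one) = 1 − P(none) = 1 − (1 − 0.12)^11
= 1 − 0.245081 = 0.754919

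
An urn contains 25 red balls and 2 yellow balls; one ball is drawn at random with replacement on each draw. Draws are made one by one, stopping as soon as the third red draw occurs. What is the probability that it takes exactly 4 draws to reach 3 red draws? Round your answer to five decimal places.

Y = trial on which the third success occurs; negative binomial, r=3, p=0.925926.
P(Y=4) = C(3,2) · p^3 · (1−p)^1
= 3 · 0.79383 · 0.074074 = 0.1764072

0.17641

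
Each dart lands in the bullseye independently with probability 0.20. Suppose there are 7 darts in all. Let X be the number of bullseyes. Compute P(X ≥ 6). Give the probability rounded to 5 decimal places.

X ~ Binomial(7, 0.20); P(X ≥ 6) = Σ C(7,k) p^k (1−p)^(7−k) over k:
  k=6: C(7,6)·0.20^6·0.80^1 = 0.0003584
  k=7: C(7,7)·0.20^7·0.80^0 = 0.0000128
Total = 0.0003712

0.00037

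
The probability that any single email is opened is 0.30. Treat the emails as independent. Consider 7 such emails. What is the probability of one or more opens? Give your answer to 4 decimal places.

P(at least one) = 1 − P(none) = 1 − (1 − 0.30)^7
= 1 − 0.082354 = 0.917646

0.9176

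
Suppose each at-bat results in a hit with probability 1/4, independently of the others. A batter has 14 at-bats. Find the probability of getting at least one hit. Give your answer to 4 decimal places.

0.9822

P(at least one) = 1 − P(none) = 1 − (1 − 0.25)^14
= 1 − 0.017818 = 0.982182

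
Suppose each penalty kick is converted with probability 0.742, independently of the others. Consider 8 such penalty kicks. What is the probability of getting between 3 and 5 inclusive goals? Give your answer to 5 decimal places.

0.33647

X ~ Binomial(8, 0.742); P(3 ≤ X ≤ 5) = Σ C(8,k) p^k (1−p)^(8−k) over k:
  k=3: C(8,3)·0.742^3·0.258^5 = 0.0261516
  k=4: C(8,4)·0.742^4·0.258^4 = 0.0940140
  k=5: C(8,5)·0.742^5·0.258^3 = 0.2163051
Total = 0.3364706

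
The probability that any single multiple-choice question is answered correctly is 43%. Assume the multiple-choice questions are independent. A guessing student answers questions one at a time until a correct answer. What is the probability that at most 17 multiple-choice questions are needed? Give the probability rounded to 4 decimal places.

Y = number of multiple-choice questions to the first success; geometric, p = 0.43.
P(Y ≤ 17) = 1 − (1−p)^17 = 1 − 0.000071 = 0.999929

0.9999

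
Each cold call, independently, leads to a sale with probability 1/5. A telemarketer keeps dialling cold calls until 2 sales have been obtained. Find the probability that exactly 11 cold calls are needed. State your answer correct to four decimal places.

Y = trial on which the second success occurs; negative binomial, r=2, p=0.20.
P(Y=11) = C(10,1) · p^2 · (1−p)^9
= 10 · 0.04 · 0.13422 = 0.053687

0.0537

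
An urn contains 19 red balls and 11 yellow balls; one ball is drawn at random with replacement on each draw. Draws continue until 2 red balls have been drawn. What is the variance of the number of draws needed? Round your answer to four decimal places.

Y = total draws until the second success; negative binomial with r=2, p=0.633333.
Var(Y) = r(1−p)/p² = 2·0.366667 / 0.633333² = 1.828255

1.8283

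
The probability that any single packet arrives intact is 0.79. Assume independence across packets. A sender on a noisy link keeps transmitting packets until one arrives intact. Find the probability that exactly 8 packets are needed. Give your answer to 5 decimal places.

0.00001

Geometric (trials to first success), p = 0.79.
P(Y = 8) = (1−p)^7 · p = 1.8011e-05 · 0.79 = 0.0000142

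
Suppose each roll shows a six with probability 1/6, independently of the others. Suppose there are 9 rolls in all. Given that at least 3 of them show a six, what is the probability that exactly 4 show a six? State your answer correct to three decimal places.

0.219

X ~ Binomial(9, 0.166667). Want P(X=4 | X≥3) = P(X=4) / P(X≥3).
P(X=4) = C(9,4)·0.166667^4·0.833333^5 = 0.03907
P(X≥3) = 1 − 0.19381 − 0.34885 − 0.27908 = 0.17826
Ratio = 0.03907 / 0.17826 = 0.21918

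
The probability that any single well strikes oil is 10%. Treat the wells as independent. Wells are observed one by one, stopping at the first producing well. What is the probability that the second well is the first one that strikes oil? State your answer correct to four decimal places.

Geometric (trials to first success), p = 0.10.
P(Y = 2) = (1−p)^1 · p = 0.9 · 0.10 = 0.090000

0.0900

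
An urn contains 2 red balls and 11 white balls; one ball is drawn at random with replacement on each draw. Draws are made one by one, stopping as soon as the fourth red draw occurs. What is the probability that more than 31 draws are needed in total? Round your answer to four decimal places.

Needing more than 31 draws ⇔ fewer than 4 successes in the first 31. With X ~ Binomial(31, 0.153846), P(Y > 31) = P(X ≤ 3).
  k=0: C(31,0)·0.153846^0·0.846154^31 = 0.005635
  k=1: C(31,1)·0.153846^1·0.846154^30 = 0.031763
  k=2: C(31,2)·0.153846^2·0.846154^29 = 0.086628
  k=3: C(31,3)·0.153846^3·0.846154^28 = 0.152255
P(X ≤ 3) = 0.276281

0.2763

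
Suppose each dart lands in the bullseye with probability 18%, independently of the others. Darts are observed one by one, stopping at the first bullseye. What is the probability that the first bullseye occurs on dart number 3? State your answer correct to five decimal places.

0.12103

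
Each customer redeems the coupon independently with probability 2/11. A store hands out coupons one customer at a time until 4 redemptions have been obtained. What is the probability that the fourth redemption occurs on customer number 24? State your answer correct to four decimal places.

0.0350

Y = trial on which the fourth success occurs; negative binomial, r=4, p=0.181818.
P(Y=24) = C(23,3) · p^4 · (1−p)^20
= 1771 · 0.0010928 · 0.018072 = 0.034976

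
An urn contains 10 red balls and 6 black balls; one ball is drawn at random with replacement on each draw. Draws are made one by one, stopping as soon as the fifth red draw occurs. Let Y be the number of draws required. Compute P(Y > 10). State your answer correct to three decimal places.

Needing more than 10 draws ⇔ fewer than 5 successes in the first 10. With X ~ Binomial(10, 0.625), P(Y > 10) = P(X ≤ 4).
  k=0: C(10,0)·0.625^0·0.375^10 = 0.00005
  k=1: C(10,1)·0.625^1·0.375^9 = 0.00092
  k=2: C(10,2)·0.625^2·0.375^8 = 0.00687
  k=3: C(10,3)·0.625^3·0.375^7 = 0.03055
  k=4: C(10,4)·0.625^4·0.375^6 = 0.08911
P(X ≤ 4) = 0.12751

0.128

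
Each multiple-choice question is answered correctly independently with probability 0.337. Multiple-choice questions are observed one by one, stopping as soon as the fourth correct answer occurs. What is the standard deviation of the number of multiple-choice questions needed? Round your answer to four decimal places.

Y = total multiple-choice questions until the fourth success; negative binomial with r=4, p=0.337.
SD(Y) = √[r(1−p)/p²] = √(23.351443) = 4.832333

4.8323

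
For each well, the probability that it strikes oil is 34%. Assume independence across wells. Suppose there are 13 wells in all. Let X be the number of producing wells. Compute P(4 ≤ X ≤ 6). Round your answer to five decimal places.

0.58219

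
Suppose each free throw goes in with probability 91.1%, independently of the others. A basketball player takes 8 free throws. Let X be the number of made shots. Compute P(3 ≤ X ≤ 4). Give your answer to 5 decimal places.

X ~ Binomial(8, 0.911); P(3 ≤ X ≤ 4) = Σ C(8,k) p^k (1−p)^(8−k) over k:
  k=3: C(8,3)·0.911^3·0.089^5 = 0.0002364
  k=4: C(8,4)·0.911^4·0.089^4 = 0.0030250
Total = 0.0032615

0.00326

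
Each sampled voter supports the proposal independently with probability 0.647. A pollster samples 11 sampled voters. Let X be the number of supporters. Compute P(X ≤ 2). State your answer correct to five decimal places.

0.00218

X ~ Binomial(11, 0.647); P(X ≤ 2) = Σ C(11,k) p^k (1−p)^(11−k) over k:
  k=0: C(11,0)·0.647^0·0.353^11 = 0.0000106
  k=1: C(11,1)·0.647^1·0.353^10 = 0.0002138
  k=2: C(11,2)·0.647^2·0.353^9 = 0.0019595
Total = 0.0021839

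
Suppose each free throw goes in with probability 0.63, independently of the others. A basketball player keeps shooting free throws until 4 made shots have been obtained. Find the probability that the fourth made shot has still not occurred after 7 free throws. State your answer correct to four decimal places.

Needing more than 7 free throws ⇔ fewer than 4 successes in the first 7. With X ~ Binomial(7, 0.63), P(Y > 7) = P(X ≤ 3).
  k=0: C(7,0)·0.63^0·0.37^7 = 0.000949
  k=1: C(7,1)·0.63^1·0.37^6 = 0.011315
  k=2: C(7,2)·0.63^2·0.37^5 = 0.057797
  k=3: C(7,3)·0.63^3·0.37^4 = 0.164020
P(X ≤ 3) = 0.234082

0.2341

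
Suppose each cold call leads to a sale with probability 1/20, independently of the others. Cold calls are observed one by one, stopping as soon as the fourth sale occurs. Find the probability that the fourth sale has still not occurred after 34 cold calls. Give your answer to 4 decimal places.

0.9119

Needing more than 34 cold calls ⇔ fewer than 4 successes in the first 34. With X ~ Binomial(34, 0.05), P(Y > 34) = P(X ≤ 3).
  k=0: C(34,0)·0.05^0·0.95^34 = 0.174825
  k=1: C(34,1)·0.05^1·0.95^33 = 0.312844
  k=2: C(34,2)·0.05^2·0.95^32 = 0.271680
  k=3: C(34,3)·0.05^3·0.95^31 = 0.152522
P(X ≤ 3) = 0.911871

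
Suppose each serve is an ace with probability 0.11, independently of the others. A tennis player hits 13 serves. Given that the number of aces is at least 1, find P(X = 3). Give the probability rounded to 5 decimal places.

0.15214

X ~ Binomial(13, 0.11). Want P(X=3 | X≥1) = P(X=3) / P(X≥1).
P(X=3) = C(13,3)·0.11^3·0.89^10 = 0.1186982
P(X≥1) = 1 − 0.2198215 = 0.7801785
Ratio = 0.1186982 / 0.7801785 = 0.1521424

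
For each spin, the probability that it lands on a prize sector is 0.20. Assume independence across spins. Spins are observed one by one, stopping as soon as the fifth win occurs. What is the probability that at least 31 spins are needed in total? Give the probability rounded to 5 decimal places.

Needing more than 30 spins ⇔ fewer than 5 successes in the first 30. With X ~ Binomial(30, 0.20), P(Y > 30) = P(X ≤ 4).
  k=0: C(30,0)·0.20^0·0.80^30 = 0.0012379
  k=1: C(30,1)·0.20^1·0.80^29 = 0.0092846
  k=2: C(30,2)·0.20^2·0.80^28 = 0.0336565
  k=3: C(30,3)·0.20^3·0.80^27 = 0.0785318
  k=4: C(30,4)·0.20^4·0.80^26 = 0.1325224
P(X ≤ 4) = 0.2552333

0.25523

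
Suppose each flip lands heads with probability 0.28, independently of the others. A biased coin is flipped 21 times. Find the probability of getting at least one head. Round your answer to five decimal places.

0.99899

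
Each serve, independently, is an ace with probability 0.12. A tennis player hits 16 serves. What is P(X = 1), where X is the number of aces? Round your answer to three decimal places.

X ~ Binomial(n=16, p=0.12).
P(X=1) = C(16,1) · p^1 · (1−p)^15
= 16 · 0.12 · 0.14697 = 0.28219

0.282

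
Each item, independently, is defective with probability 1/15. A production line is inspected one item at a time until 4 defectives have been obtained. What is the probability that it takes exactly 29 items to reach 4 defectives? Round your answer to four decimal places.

0.0115

Y = trial on which the fourth success occurs; negative binomial, r=4, p=0.066667.
P(Y=29) = C(28,3) · p^4 · (1−p)^25
= 3276 · 1.9753e-05 · 0.1782 = 0.011532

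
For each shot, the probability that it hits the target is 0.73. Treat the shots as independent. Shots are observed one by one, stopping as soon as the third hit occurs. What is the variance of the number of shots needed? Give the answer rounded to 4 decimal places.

1.5200

Y = total shots until the third success; negative binomial with r=3, p=0.73.
Var(Y) = r(1−p)/p² = 3·0.27 / 0.73² = 1.519985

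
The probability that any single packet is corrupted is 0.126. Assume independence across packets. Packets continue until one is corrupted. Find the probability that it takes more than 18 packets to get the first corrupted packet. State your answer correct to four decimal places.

0.0886

Y = number of packets to the first success; geometric, p = 0.126.
P(Y > 18) = P(first 18 all fail) = (1−p)^18 = 0.088554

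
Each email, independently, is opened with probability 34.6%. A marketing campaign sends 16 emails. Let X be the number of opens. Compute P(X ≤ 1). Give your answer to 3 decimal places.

0.011

X ~ Binomial(16, 0.346); P(X ≤ 1) = Σ C(16,k) p^k (1−p)^(16−k) over k:
  k=0: C(16,0)·0.346^0·0.654^16 = 0.00112
  k=1: C(16,1)·0.346^1·0.654^15 = 0.00948
Total = 0.01060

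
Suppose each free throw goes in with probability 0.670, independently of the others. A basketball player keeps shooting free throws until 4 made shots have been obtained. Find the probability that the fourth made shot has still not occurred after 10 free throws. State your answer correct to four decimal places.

Needing more than 10 free throws ⇔ fewer than 4 successes in the first 10. With X ~ Binomial(10, 0.67), P(Y > 10) = P(X ≤ 3).
  k=0: C(10,0)·0.67^0·0.33^10 = 0.000015
  k=1: C(10,1)·0.67^1·0.33^9 = 0.000311
  k=2: C(10,2)·0.67^2·0.33^8 = 0.002841
  k=3: C(10,3)·0.67^3·0.33^7 = 0.015382
P(X ≤ 3) = 0.018549

0.0185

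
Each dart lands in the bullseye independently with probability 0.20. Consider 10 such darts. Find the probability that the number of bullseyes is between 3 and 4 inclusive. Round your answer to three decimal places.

X ~ Binomial(10, 0.20); P(3 ≤ X ≤ 4) = Σ C(10,k) p^k (1−p)^(10−k) over k:
  k=3: C(10,3)·0.20^3·0.80^7 = 0.20133
  k=4: C(10,4)·0.20^4·0.80^6 = 0.08808
Total = 0.28941

0.289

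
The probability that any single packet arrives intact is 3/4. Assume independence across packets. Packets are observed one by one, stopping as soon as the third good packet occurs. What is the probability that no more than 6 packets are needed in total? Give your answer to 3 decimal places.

0.962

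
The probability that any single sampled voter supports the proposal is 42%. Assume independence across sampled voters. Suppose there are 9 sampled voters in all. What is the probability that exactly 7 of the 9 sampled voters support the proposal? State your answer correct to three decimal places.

X ~ Binomial(n=9, p=0.42).
P(X=7) = C(9,7) · p^7 · (1−p)^2
= 36 · 0.0023054 · 0.3364 = 0.02792

0.028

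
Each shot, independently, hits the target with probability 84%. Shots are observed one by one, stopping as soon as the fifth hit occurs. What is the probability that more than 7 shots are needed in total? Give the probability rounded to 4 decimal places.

0.0866

Needing more than 7 shots ⇔ fewer than 5 successes in the first 7. With X ~ Binomial(7, 0.84), P(Y > 7) = P(X ≤ 4).
  k=0: C(7,0)·0.84^0·0.16^7 = 0.000003
  k=1: C(7,1)·0.84^1·0.16^6 = 0.000099
  k=2: C(7,2)·0.84^2·0.16^5 = 0.001554
  k=3: C(7,3)·0.84^3·0.16^4 = 0.013595
  k=4: C(7,4)·0.84^4·0.16^3 = 0.071375
P(X ≤ 4) = 0.086625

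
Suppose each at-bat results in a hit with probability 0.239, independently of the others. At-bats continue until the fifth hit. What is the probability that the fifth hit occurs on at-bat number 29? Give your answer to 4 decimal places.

Y = trial on which the fifth success occurs; negative binomial, r=5, p=0.239.
P(Y=29) = C(28,4) · p^5 · (1−p)^24
= 20475 · 0.00077981 · 0.0014231 = 0.022722

0.0227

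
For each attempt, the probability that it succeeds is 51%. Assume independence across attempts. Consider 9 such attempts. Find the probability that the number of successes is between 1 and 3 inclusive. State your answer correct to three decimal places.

X ~ Binomial(9, 0.51); P(1 ≤ X ≤ 3) = Σ C(9,k) p^k (1−p)^(9−k) over k:
  k=1: C(9,1)·0.51^1·0.49^8 = 0.01525
  k=2: C(9,2)·0.51^2·0.49^7 = 0.06351
  k=3: C(9,3)·0.51^3·0.49^6 = 0.15423
Total = 0.23299

0.233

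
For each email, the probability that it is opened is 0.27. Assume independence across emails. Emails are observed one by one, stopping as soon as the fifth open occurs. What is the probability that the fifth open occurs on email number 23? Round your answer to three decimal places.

Y = trial on which the fifth success occurs; negative binomial, r=5, p=0.27.
P(Y=23) = C(22,4) · p^5 · (1−p)^18
= 7315 · 0.0014349 · 0.0034659 = 0.03638

0.036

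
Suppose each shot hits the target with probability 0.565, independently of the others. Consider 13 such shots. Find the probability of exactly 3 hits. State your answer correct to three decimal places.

0.013

X ~ Binomial(n=13, p=0.565).
P(X=3) = C(13,3) · p^3 · (1−p)^10
= 286 · 0.18036 · 0.0002426 = 0.01251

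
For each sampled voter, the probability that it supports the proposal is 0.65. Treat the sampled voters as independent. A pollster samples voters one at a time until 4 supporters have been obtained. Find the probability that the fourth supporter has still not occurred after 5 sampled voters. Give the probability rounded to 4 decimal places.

Needing more than 5 sampled voters ⇔ fewer than 4 successes in the first 5. With X ~ Binomial(5, 0.65), P(Y > 5) = P(X ≤ 3).
  k=0: C(5,0)·0.65^0·0.35^5 = 0.005252
  k=1: C(5,1)·0.65^1·0.35^4 = 0.048770
  k=2: C(5,2)·0.65^2·0.35^3 = 0.181147
  k=3: C(5,3)·0.65^3·0.35^2 = 0.336416
P(X ≤ 3) = 0.571585

0.5716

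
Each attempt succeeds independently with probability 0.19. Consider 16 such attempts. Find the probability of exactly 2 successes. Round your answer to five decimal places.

0.22671

X ~ Binomial(n=16, p=0.19).
P(X=2) = C(16,2) · p^2 · (1−p)^14
= 120 · 0.0361 · 0.052335 = 0.2267142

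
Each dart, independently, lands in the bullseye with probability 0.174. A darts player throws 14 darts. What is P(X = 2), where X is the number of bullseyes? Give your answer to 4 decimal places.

X ~ Binomial(n=14, p=0.174).
P(X=2) = C(14,2) · p^2 · (1−p)^12
= 91 · 0.030276 · 0.10087 = 0.277908

0.2779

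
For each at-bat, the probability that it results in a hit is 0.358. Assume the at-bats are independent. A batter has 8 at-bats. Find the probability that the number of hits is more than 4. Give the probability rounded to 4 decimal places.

X ~ Binomial(8, 0.358); P(X ≥ 5) = Σ C(8,k) p^k (1−p)^(8−k) over k:
  k=5: C(8,5)·0.358^5·0.642^3 = 0.087138
  k=6: C(8,6)·0.358^6·0.642^2 = 0.024296
  k=7: C(8,7)·0.358^7·0.642^1 = 0.003871
  k=8: C(8,8)·0.358^8·0.642^0 = 0.000270
Total = 0.115574

0.1156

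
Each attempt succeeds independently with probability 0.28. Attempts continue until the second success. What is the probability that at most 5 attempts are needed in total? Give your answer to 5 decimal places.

Finishing within 5 attempts ⇔ at least 2 successes in the first 5. With X ~ Binomial(5, 0.28), P(Y ≤ 5) = 1 − P(X ≤ 1).
  k=0: C(5,0)·0.28^0·0.72^5 = 0.1934918
  k=1: C(5,1)·0.28^1·0.72^4 = 0.3762340
1 − 0.5697257 = 0.4302743

0.43027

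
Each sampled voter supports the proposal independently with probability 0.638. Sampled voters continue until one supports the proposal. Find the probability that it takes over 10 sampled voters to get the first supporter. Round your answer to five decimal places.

0.00004

Y = number of sampled voters to the first success; geometric, p = 0.638.
P(Y > 10) = P(first 10 all fail) = (1−p)^10 = 0.0000386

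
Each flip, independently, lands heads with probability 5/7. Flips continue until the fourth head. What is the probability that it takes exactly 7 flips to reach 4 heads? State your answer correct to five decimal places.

0.12143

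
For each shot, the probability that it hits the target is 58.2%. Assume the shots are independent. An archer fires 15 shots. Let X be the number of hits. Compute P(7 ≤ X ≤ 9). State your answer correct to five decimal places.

0.52906

X ~ Binomial(15, 0.582); P(7 ≤ X ≤ 9) = Σ C(15,k) p^k (1−p)^(15−k) over k:
  k=7: C(15,7)·0.582^7·0.418^8 = 0.1356500
  k=8: C(15,8)·0.582^8·0.418^7 = 0.1888715
  k=9: C(15,9)·0.582^9·0.418^6 = 0.2045355
Total = 0.5290569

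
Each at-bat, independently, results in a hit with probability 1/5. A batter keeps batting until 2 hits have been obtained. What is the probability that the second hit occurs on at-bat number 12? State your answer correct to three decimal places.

0.047

Y = trial on which the second success occurs; negative binomial, r=2, p=0.20.
P(Y=12) = C(11,1) · p^2 · (1−p)^10
= 11 · 0.04 · 0.10737 = 0.04724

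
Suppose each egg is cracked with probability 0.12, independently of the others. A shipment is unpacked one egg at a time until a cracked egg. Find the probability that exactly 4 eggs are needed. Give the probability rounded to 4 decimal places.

Geometric (trials to first success), p = 0.12.
P(Y = 4) = (1−p)^3 · p = 0.68147 · 0.12 = 0.081777

0.0818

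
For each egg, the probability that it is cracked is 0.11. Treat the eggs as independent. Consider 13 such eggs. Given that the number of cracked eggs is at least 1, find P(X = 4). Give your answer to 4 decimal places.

0.0470

X ~ Binomial(13, 0.11). Want P(X=4 | X≥1) = P(X=4) / P(X≥1).
P(X=4) = C(13,4)·0.11^4·0.89^9 = 0.036676
P(X≥1) = 1 − 0.219821 = 0.780179
Ratio = 0.036676 / 0.780179 = 0.047010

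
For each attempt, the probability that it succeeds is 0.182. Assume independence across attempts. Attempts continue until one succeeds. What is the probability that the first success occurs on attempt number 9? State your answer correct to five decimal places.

Geometric (trials to first success), p = 0.182.
P(Y = 9) = (1−p)^8 · p = 0.20046 · 0.182 = 0.0364836

0.03648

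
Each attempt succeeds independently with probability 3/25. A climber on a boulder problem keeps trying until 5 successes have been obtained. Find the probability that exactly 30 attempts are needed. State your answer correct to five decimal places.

Y = trial on which the fifth success occurs; negative binomial, r=5, p=0.12.
P(Y=30) = C(29,4) · p^5 · (1−p)^25
= 23751 · 2.4883e-05 · 0.040932 = 0.0241911

0.02419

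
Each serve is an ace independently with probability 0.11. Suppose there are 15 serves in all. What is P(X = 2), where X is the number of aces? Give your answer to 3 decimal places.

0.279

X ~ Binomial(n=15, p=0.11).
P(X=2) = C(15,2) · p^2 · (1−p)^13
= 105 · 0.0121 · 0.21982 = 0.27928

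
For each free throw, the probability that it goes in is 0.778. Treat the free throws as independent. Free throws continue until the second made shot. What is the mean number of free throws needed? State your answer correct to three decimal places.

Y = total free throws until the second success; negative binomial with r=2, p=0.778.
E[Y] = r / p = 2 / 0.778 = 2.57069

2.571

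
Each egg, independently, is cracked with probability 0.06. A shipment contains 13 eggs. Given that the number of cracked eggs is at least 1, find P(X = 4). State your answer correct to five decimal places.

0.00961

X ~ Binomial(13, 0.06). Want P(X=4 | X≥1) = P(X=4) / P(X≥1).
P(X=4) = C(13,4)·0.06^4·0.94^9 = 0.0053096
P(X≥1) = 1 − 0.4473651 = 0.5526349
Ratio = 0.0053096 / 0.5526349 = 0.0096078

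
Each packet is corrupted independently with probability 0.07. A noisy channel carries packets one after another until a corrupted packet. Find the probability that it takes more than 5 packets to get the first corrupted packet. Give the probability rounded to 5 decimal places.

0.69569

Y = number of packets to the first success; geometric, p = 0.07.
P(Y > 5) = P(first 5 all fail) = (1−p)^5 = 0.6956884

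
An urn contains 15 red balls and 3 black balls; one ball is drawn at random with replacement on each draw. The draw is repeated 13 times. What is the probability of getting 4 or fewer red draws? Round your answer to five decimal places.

0.00004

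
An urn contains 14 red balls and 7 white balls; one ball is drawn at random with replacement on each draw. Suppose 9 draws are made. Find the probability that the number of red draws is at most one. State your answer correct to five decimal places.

X ~ Binomial(9, 0.666667); P(X ≤ 1) = Σ C(9,k) p^k (1−p)^(9−k) over k:
  k=0: C(9,0)·0.666667^0·0.333333^9 = 0.0000508
  k=1: C(9,1)·0.666667^1·0.333333^8 = 0.0009145
Total = 0.0009653

0.00097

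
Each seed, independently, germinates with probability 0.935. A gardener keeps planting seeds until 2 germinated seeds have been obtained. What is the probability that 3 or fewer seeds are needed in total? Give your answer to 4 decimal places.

Finishing within 3 seeds ⇔ at least 2 successes in the first 3. With X ~ Binomial(3, 0.935), P(Y ≤ 3) = 1 − P(X ≤ 1).
  k=0: C(3,0)·0.935^0·0.065^3 = 0.000275
  k=1: C(3,1)·0.935^1·0.065^2 = 0.011851
1 − 0.012126 = 0.987874

0.9879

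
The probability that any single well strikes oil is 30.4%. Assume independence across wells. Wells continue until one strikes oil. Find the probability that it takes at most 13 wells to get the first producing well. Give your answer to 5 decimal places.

Y = number of wells to the first success; geometric, p = 0.304.
P(Y ≤ 13) = 1 − (1−p)^13 = 1 − 0.0089933 = 0.9910067

0.99101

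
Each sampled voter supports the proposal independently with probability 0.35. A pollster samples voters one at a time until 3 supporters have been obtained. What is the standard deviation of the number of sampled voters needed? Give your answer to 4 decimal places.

3.9898

Y = total sampled voters until the third success; negative binomial with r=3, p=0.35.
SD(Y) = √[r(1−p)/p²] = √(15.918367) = 3.989783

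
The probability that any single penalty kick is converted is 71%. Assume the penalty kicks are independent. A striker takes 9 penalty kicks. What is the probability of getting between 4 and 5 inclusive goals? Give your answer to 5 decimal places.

0.22646

X ~ Binomial(9, 0.71); P(4 ≤ X ≤ 5) = Σ C(9,k) p^k (1−p)^(9−k) over k:
  k=4: C(9,4)·0.71^4·0.29^5 = 0.0656741
  k=5: C(9,5)·0.71^5·0.29^4 = 0.1607882
Total = 0.2264623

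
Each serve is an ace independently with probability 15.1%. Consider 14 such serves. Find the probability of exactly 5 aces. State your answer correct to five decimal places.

X ~ Binomial(n=14, p=0.151).
P(X=5) = C(14,5) · p^5 · (1−p)^9
= 2002 · 7.8503e-05 · 0.22918 = 0.0360179

0.03602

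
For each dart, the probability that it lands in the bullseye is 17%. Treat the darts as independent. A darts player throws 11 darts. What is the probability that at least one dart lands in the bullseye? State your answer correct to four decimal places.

P(at least one) = 1 − P(none) = 1 − (1 − 0.17)^11
= 1 − 0.128783 = 0.871217

0.8712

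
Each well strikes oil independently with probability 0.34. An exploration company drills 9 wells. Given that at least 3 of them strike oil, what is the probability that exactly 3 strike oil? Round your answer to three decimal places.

0.427

X ~ Binomial(9, 0.34). Want P(X=3 | X≥3) = P(X=3) / P(X≥3).
P(X=3) = C(9,3)·0.34^3·0.66^6 = 0.27288
P(X≥3) = 1 − 0.02376 − 0.11017 − 0.22702 = 0.63904
Ratio = 0.27288 / 0.63904 = 0.42702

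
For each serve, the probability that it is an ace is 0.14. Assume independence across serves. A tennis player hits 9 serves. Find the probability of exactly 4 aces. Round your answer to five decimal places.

0.02277

X ~ Binomial(n=9, p=0.14).
P(X=4) = C(9,4) · p^4 · (1−p)^5
= 126 · 0.00038416 · 0.47043 = 0.0227706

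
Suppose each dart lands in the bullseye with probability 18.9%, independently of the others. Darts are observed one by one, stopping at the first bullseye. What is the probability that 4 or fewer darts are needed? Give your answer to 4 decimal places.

Y = number of darts to the first success; geometric, p = 0.189.
P(Y ≤ 4) = 1 − (1−p)^4 = 1 − 0.432597 = 0.567403

0.5674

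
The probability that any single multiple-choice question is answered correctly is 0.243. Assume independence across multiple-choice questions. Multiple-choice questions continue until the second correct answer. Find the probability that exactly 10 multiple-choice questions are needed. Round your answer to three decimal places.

0.057

Y = trial on which the second success occurs; negative binomial, r=2, p=0.243.
P(Y=10) = C(9,1) · p^2 · (1−p)^8
= 9 · 0.059049 · 0.10784 = 0.05731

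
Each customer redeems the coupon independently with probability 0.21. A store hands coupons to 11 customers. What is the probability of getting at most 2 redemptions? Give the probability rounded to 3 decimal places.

0.584

X ~ Binomial(11, 0.21); P(X ≤ 2) = Σ C(11,k) p^k (1−p)^(11−k) over k:
  k=0: C(11,0)·0.21^0·0.79^11 = 0.07480
  k=1: C(11,1)·0.21^1·0.79^10 = 0.21872
  k=2: C(11,2)·0.21^2·0.79^9 = 0.29070
Total = 0.58422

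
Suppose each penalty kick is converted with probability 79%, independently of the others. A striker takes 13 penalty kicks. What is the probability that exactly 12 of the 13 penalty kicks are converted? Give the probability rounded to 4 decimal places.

0.1613

X ~ Binomial(n=13, p=0.79).
P(X=12) = C(13,12) · p^12 · (1−p)^1
= 13 · 0.059092 · 0.21 = 0.161320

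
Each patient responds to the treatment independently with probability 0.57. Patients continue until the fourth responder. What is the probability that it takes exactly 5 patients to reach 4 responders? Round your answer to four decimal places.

0.1816

Y = trial on which the fourth success occurs; negative binomial, r=4, p=0.57.
P(Y=5) = C(4,3) · p^4 · (1−p)^1
= 4 · 0.10556 · 0.43 = 0.181563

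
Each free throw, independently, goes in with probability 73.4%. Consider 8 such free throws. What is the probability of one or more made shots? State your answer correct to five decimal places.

0.99997

P(at least one) = 1 − P(none) = 1 − (1 − 0.734)^8
= 1 − 0.0000251 = 0.9999749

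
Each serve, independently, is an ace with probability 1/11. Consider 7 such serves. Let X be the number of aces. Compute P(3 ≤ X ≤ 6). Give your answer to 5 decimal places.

0.01987

X ~ Binomial(7, 0.090909); P(3 ≤ X ≤ 6) = Σ C(7,k) p^k (1−p)^(7−k) over k:
  k=3: C(7,3)·0.090909^3·0.909091^4 = 0.0179605
  k=4: C(7,4)·0.090909^4·0.909091^3 = 0.0017961
  k=5: C(7,5)·0.090909^5·0.909091^2 = 0.0001078
  k=6: C(7,6)·0.090909^6·0.909091^1 = 0.0000036
Total = 0.0198679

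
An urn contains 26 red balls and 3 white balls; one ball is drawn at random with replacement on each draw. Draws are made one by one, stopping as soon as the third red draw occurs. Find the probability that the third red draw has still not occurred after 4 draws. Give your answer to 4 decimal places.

0.0557

Needing more than 4 draws ⇔ fewer than 3 successes in the first 4. With X ~ Binomial(4, 0.896552), P(Y > 4) = P(X ≤ 2).
  k=0: C(4,0)·0.896552^0·0.103448^4 = 0.000115
  k=1: C(4,1)·0.896552^1·0.103448^3 = 0.003970
  k=2: C(4,2)·0.896552^2·0.103448^2 = 0.051612
P(X ≤ 2) = 0.055696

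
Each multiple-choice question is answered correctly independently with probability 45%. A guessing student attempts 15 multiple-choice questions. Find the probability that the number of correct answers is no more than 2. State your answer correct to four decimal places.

0.0107

X ~ Binomial(15, 0.45); P(X ≤ 2) = Σ C(15,k) p^k (1−p)^(15−k) over k:
  k=0: C(15,0)·0.45^0·0.55^15 = 0.000127
  k=1: C(15,1)·0.45^1·0.55^14 = 0.001565
  k=2: C(15,2)·0.45^2·0.55^13 = 0.008960
Total = 0.010652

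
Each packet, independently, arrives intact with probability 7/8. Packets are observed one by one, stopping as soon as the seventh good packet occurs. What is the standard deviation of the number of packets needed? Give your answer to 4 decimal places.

Y = total packets until the seventh success; negative binomial with r=7, p=0.875.
SD(Y) = √[r(1−p)/p²] = √(1.142857) = 1.069045

1.0690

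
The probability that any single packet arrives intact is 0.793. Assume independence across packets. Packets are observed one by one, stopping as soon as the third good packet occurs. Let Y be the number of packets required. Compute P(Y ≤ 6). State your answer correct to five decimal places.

0.98079

Finishing within 6 packets ⇔ at least 3 successes in the first 6. With X ~ Binomial(6, 0.793), P(Y ≤ 6) = 1 − P(X ≤ 2).
  k=0: C(6,0)·0.793^0·0.207^6 = 0.0000787
  k=1: C(6,1)·0.793^1·0.207^5 = 0.0018083
  k=2: C(6,2)·0.793^2·0.207^4 = 0.0173188
1 − 0.0192058 = 0.9807942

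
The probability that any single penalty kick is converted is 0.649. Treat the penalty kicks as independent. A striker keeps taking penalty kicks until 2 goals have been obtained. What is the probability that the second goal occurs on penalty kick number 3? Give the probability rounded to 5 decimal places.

Y = trial on which the second success occurs; negative binomial, r=2, p=0.649.
P(Y=3) = C(2,1) · p^2 · (1−p)^1
= 2 · 0.4212 · 0.351 = 0.2956831

0.29568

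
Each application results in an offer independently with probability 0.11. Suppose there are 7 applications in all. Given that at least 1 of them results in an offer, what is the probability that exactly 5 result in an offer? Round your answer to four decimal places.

X ~ Binomial(7, 0.11). Want P(X=5 | X≥1) = P(X=5) / P(X≥1).
P(X=5) = C(7,5)·0.11^5·0.89^2 = 0.000268
P(X≥1) = 1 − 0.442313 = 0.557687
Ratio = 0.000268 / 0.557687 = 0.000480

0.0005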